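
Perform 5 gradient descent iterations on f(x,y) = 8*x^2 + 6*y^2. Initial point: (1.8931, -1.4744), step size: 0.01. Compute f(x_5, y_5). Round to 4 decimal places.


Gradient descent on f(x,y) = 8*x^2 + 6*y^2.
Starting point: (1.8931, -1.4744), alpha = 0.01
Step 1: grad_x = 2*8*1.8931 = 30.2896, grad_y = 2*6*-1.4744 = -17.6928
  x_1 = 1.8931 - 0.01*30.2896 = 1.5902
  y_1 = -1.4744 - 0.01*-17.6928 = -1.2975
Step 2: grad_x = 2*8*1.5902 = 25.4433, grad_y = 2*6*-1.2975 = -15.5697
  x_2 = 1.5902 - 0.01*25.4433 = 1.3358
  y_2 = -1.2975 - 0.01*-15.5697 = -1.1418
Step 3: grad_x = 2*8*1.3358 = 21.3723, grad_y = 2*6*-1.1418 = -13.7013
  x_3 = 1.3358 - 0.01*21.3723 = 1.122
  y_3 = -1.1418 - 0.01*-13.7013 = -1.0048
Step 4: grad_x = 2*8*1.122 = 17.9528, grad_y = 2*6*-1.0048 = -12.0571
  x_4 = 1.122 - 0.01*17.9528 = 0.9425
  y_4 = -1.0048 - 0.01*-12.0571 = -0.8842
Step 5: grad_x = 2*8*0.9425 = 15.0803, grad_y = 2*6*-0.8842 = -10.6103
  x_5 = 0.9425 - 0.01*15.0803 = 0.7917
  y_5 = -0.8842 - 0.01*-10.6103 = -0.7781
f(0.7917, -0.7781) = 8*0.7917^2 + 6*(-0.7781)^2 = 8.6471


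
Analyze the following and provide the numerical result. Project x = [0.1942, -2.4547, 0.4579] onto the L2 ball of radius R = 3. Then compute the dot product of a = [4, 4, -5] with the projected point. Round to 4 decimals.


Step 1: Compute ||x|| (intermediates to 6 decimals).
||x|| = sqrt(0.1942^2 + (-2.4547)^2 + 0.4579^2) = 2.504583
Step 2: Project.
Since ||x|| <= R, proj = x (no scaling needed).
proj(x) = [0.1942, -2.4547, 0.4579]
Step 3: Dot product.
a^T * proj(x) = 4*0.1942 + 4*(-2.4547) - 5*0.4579 = -11.3315


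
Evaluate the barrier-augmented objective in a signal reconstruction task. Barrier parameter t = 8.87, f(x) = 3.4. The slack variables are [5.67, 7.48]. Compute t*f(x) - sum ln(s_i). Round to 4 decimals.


Step 1: Compute log-barrier.
ln values: [1.7352, 2.0122]
phi = -(1.7352 + 2.0122) = -3.7474
Step 2: Compute augmented objective.
t*f(x) = 8.87*3.4 = 30.158
Total = 30.158 - 3.7474 = 26.4106


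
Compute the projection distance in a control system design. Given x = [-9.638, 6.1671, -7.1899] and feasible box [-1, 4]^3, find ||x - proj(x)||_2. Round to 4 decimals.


Project each component onto [-1, 4].
clip(-9.638) = -1.0, clip(6.1671) = 4.0, clip(-7.1899) = -1.0
Projection = [-1.0, 4.0, -1.0]
Squared diffs: [74.615, 4.6963, 38.3149]
Distance = sqrt(117.6262) = 10.8456


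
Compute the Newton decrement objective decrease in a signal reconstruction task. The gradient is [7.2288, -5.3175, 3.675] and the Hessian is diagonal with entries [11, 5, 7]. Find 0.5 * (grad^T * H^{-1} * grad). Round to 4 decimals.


Step 1: H is diagonal, so H^(-1) * g = [0.6572, -1.0635, 0.525].
Step 2: g^T H^(-1) g = sum_i g_i^2 / H_ii
  = (7.2288)^2/11 + (-5.3175)^2/5 + (3.675)^2/7
  = 4.7505 + 5.6552 + 1.9294 = 12.335
Step 3: Objective decrease = 0.5 * g^T H^(-1) g = 6.1675


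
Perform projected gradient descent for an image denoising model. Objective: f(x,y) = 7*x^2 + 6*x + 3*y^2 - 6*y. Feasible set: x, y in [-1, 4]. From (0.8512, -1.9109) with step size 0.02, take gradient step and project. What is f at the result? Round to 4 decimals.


Step 1: Compute gradient at (0.8512, -1.9109).
grad_x = 2*7*0.8512 + 6 = 17.9168
grad_y = 2*3*-1.9109 - 6 = -17.4654
Step 2: Gradient step.
x_raw = 0.8512 - 0.02*17.9168 = 0.4929
y_raw = -1.9109 - 0.02*-17.4654 = -1.5616
Step 3: Project onto [-1, 4].
x_proj = clip(0.4929) = 0.4929
y_proj = clip(-1.5616) = -1.0
Step 4: Evaluate f.
f(0.4929, -1.0) = 13.6576


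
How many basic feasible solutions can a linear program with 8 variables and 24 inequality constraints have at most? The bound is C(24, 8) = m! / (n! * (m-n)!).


Each vertex corresponds to some choice of n active constraints out of m, so the number of vertices is at most C(m, n) = m! / (n!(m-n)!).
m = 24, n = 8
Numerator: 24 * 23 * 22 * 21 * 20 * 19 * 18 * 17
Denominator: 8! = 40320
C(24, 8) = 735471


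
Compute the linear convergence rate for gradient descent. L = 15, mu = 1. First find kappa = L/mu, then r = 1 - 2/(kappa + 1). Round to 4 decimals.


Step 1: Compute the condition number.
kappa = L/mu = 15/1 = 15.0
Step 2: Compute the convergence rate.
r = 1 - 2/(kappa + 1) = 1 - 2*mu/(L + mu) = (L - mu)/(L + mu) = 14/16 = 0.875


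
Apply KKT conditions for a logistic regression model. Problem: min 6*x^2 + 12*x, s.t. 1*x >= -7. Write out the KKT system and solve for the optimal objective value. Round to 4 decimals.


Step 1: Try lambda = 0 (constraint inactive).
Stationarity: 2*6*x + 12 = 0
x* = -12/(2*6) = -1.0
Check constraint: 1*-1.0 = -1.0 >= -7 -- satisfied.
Step 2: Compute optimal value.
f(x*) = 6*(-1.0)^2 + 12*(-1.0) = -6.0


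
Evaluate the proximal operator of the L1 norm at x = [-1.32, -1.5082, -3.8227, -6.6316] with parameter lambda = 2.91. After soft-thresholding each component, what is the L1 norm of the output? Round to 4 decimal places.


Soft-thresholding with lambda = 2.91:
prox(-1.32) = sign(-1.32)*max(|-1.32| - 2.91, 0) = 0.0
prox(-1.5082) = sign(-1.5082)*max(|-1.5082| - 2.91, 0) = 0.0
prox(-3.8227) = sign(-3.8227)*max(|-3.8227| - 2.91, 0) = -0.9127
prox(-6.6316) = sign(-6.6316)*max(|-6.6316| - 2.91, 0) = -3.7216
prox(x) = [0.0, 0.0, -0.9127, -3.7216]
||prox(x)||_1 = 0.0 + 0.0 + 0.9127 + 3.7216 = 4.6343


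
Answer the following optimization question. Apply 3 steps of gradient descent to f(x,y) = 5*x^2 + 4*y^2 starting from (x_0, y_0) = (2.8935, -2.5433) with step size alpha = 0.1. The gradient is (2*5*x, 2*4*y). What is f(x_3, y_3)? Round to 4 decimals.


Gradient descent on f(x,y) = 5*x^2 + 4*y^2.
Starting point: (2.8935, -2.5433), alpha = 0.1
Step 1: grad_x = 2*5*2.8935 = 28.935, grad_y = 2*4*-2.5433 = -20.3464
  x_1 = 2.8935 - 0.1*28.935 = 0.0
  y_1 = -2.5433 - 0.1*-20.3464 = -0.5087
Step 2: grad_x = 2*5*0.0 = 0.0, grad_y = 2*4*-0.5087 = -4.0693
  x_2 = 0.0 - 0.1*0.0 = 0.0
  y_2 = -0.5087 - 0.1*-4.0693 = -0.1017
Step 3: grad_x = 2*5*0.0 = 0.0, grad_y = 2*4*-0.1017 = -0.8139
  x_3 = 0.0 - 0.1*0.0 = 0.0
  y_3 = -0.1017 - 0.1*-0.8139 = -0.0203
f(0.0, -0.0203) = 5*0.0^2 + 4*(-0.0203)^2 = 0.0017


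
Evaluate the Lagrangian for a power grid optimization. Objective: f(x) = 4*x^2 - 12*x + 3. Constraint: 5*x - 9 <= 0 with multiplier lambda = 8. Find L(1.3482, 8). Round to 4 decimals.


Step 1: Evaluate f(x).
f(1.3482) = 4*1.3482^2 - 12*1.3482 + 3 = -5.9078
Step 2: Evaluate g(x).
g(1.3482) = 5*1.3482 - 9 = -2.259
Step 3: Compute Lagrangian.
L = -5.9078 + 8*-2.259 = -23.9798


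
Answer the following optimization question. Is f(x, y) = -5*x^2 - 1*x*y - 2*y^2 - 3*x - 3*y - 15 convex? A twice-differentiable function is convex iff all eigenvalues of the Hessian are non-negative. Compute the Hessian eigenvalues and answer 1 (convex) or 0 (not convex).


The Hessian of f(x,y) = -5*x^2 - 1*x*y - 2*y^2 - 3*x - 3*y - 15 is:
H = [[-10, -1], [-1, -4]]
Trace = -10 - 4 = -14
Determinant = -10*-4 - (-1)^2 = 39
Discriminant = (-14)^2 - 4*39 = 40.0
Eigenvalues: lambda_1 = -10.1623, lambda_2 = -3.8377
The function is not convex.

0


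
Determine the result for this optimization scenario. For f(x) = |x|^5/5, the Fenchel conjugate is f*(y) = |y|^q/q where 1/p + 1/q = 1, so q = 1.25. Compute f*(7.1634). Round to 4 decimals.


The conjugate exponent q satisfies 1/p + 1/q = 1.
p = 5, so q = 5/(5 - 1) = 1.25
|y|^q = 7.1634^1.25 = 11.7192
f*(7.1634) = 11.7192 / 1.25 = 9.3754


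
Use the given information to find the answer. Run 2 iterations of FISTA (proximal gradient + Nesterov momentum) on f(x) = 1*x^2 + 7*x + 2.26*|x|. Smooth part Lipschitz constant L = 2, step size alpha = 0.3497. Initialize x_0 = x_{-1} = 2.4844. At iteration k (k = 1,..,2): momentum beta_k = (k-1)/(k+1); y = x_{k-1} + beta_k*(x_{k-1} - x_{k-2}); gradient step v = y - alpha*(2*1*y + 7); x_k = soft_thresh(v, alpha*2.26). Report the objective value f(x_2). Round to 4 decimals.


FISTA on f(x) = 1*x^2 + 7*x + 2.26*|x|
L = 2, alpha = 0.3497
Iteration 1: beta = 0.0, y = 2.4844 + 0.0*(2.4844 - 2.4844) = 2.4844
  grad(y) = 11.9688, v = y - alpha*grad = -1.7011
  prox(v) = soft_thresh(-1.7011, 0.7903) = -0.9108
Iteration 2: beta = 0.3333, y = -0.9108 + 0.3333*(-0.9108 - 2.4844) = -2.0425
  grad(y) = 2.915, v = y - alpha*grad = -3.0619
  prox(v) = soft_thresh(-3.0619, 0.7903) = -2.2716
f(x_2) = 1*(-2.2716)^2 + 7*(-2.2716) + 2.26*|-2.2716| = -5.6072


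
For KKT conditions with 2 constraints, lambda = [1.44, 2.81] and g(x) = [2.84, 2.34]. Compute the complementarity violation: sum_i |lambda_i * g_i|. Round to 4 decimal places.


KKT complementary slackness check:
lambda_1 * g_1 = 1.44 * 2.84 = 4.0896
lambda_2 * g_2 = 2.81 * 2.34 = 6.5754
Total violation = 4.0896 + 6.5754 = 10.665


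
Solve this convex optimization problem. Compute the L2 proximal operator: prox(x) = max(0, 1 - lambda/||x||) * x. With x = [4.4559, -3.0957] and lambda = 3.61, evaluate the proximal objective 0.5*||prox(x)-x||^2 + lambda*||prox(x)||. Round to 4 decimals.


Step 1: Compute ||x||.
||x|| = 5.4257
Step 2: Compute scaling factor.
scale = max(0, 1 - 3.61/5.4257) = 0.3347
Step 3: prox(x) = [1.4912, -1.036]
||prox(x)|| = 1.8157
Step 4: Proximal objective.
0.5*||prox-x||^2 = 6.5161
lambda*||prox|| = 6.5547
Total = 13.0708


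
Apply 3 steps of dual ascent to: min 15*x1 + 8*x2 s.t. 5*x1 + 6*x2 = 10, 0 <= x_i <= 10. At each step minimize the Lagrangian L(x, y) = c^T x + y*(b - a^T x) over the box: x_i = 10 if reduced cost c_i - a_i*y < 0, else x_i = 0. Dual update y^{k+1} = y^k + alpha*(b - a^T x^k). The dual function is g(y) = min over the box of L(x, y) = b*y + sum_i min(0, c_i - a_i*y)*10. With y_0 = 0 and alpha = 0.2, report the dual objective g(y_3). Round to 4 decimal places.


Dual ascent for LP: min 15*x1 + 8*x2, 5*x1 + 6*x2 = 10, 0 <= x_i <= 10
Step 1: y^k = 0.0, reduced costs: (15.0, 8.0)
  x^k = (0.0, 0.0), subgradient = b - a^T x = 10.0
  y^{k+1} = 0.0 + 0.2*10.0 = 2.0
Step 2: y^k = 2.0, reduced costs: (5.0, -4.0)
  x^k = (0.0, 10.0), subgradient = b - a^T x = -50.0
  y^{k+1} = 2.0 + 0.2*-50.0 = -8.0
Step 3: y^k = -8.0, reduced costs: (55.0, 56.0)
  x^k = (0.0, 0.0), subgradient = b - a^T x = 10.0
  y^{k+1} = -8.0 + 0.2*10.0 = -6.0
Dual objective at y_3 = -6.0: reduced costs (45.0, 44.0), box minimizer x = (0.0, 0.0)
g(y_3) = b*y + (c1 - a1*y)*x1 + (c2 - a2*y)*x2 = 10*(-6.0) + 45.0*0.0 + 44.0*0.0 = -60.0 + 0.0 + 0.0 = -60.0


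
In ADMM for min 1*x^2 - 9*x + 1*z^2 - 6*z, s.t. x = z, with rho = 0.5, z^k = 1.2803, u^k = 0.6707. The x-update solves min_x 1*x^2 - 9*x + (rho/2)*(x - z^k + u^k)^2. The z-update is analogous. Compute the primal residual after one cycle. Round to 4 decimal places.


ADMM iteration with rho = 0.5, z^k = 1.2803, u^k = 0.6707
Step 1: x-update.
Minimize 1*x^2 - 9*x + (0.5/2)*(x - 1.2803 + 0.6707)^2
FOC: (2*1 + 0.5)*x = 9 + 0.5*(1.2803 - 0.6707)
x^{k+1} = 3.7219
Step 2: z-update.
Minimize 1*z^2 - 6*z + (0.5/2)*(3.7219 - z + 0.6707)^2
FOC: (2*1 + 0.5)*z = 6 + 0.5*(3.7219 + 0.6707)
z^{k+1} = 3.2785
Step 3: u-update.
u^{k+1} = 0.6707 + 3.7219 - 3.2785 = 1.1141
Step 4: Primal residual = |3.7219 - 3.2785| = 0.4434


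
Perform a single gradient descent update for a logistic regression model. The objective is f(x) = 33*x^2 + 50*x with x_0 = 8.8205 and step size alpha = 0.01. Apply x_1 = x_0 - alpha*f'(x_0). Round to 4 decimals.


We compute the gradient at x_0 and apply the update.
f'(x) = 66*x + 50
f'(8.8205) = 66*8.8205 + 50 = 632.153
x_1 = 8.8205 - 0.01*632.153 = 2.499


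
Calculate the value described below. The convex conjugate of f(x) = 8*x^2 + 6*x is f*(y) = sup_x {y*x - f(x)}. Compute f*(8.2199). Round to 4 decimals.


f*(y) = sup_x {y*x - a*x^2 - b*x} = sup_x {(y-b)*x - a*x^2}
FOC: (y - b) - 2a*x = 0 => x* = (y - b)/(2a)
x* = (8.2199 - 6)/(2*8) = 0.1387
f*(8.2199) = (y-b)^2/(4a) = (8.2199 - 6)^2/(4*8)
= 4.928/32 = 0.154


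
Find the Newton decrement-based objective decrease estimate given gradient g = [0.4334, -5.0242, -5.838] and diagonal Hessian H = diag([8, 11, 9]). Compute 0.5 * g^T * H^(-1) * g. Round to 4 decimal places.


Step 1: H is diagonal, so H^(-1) * g = [0.0542, -0.4567, -0.6487].
Step 2: g^T H^(-1) g = sum_i g_i^2 / H_ii
  = (0.4334)^2/8 + (-5.0242)^2/11 + (-5.838)^2/9
  = 0.0235 + 2.2948 + 3.7869 = 6.1052
Step 3: Objective decrease = 0.5 * g^T H^(-1) g = 3.0526


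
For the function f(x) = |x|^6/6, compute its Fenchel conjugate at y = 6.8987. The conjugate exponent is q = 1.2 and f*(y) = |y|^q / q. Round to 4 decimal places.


The conjugate exponent q satisfies 1/p + 1/q = 1.
p = 6, so q = 6/(6 - 1) = 1.2
|y|^q = 6.8987^1.2 = 10.1513
f*(6.8987) = 10.1513 / 1.2 = 8.4594


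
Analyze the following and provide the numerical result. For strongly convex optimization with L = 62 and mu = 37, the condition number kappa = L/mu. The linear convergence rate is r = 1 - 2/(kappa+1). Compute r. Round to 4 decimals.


Step 1: Compute the condition number.
kappa = L/mu = 62/37 = 1.6757
Step 2: Compute the convergence rate.
r = 1 - 2/(kappa + 1) = 1 - 2*mu/(L + mu) = (L - mu)/(L + mu) = 25/99 = 0.2525


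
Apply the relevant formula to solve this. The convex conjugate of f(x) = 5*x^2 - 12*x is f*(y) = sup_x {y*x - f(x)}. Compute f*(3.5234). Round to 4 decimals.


f*(y) = sup_x {y*x - a*x^2 - b*x} = sup_x {(y-b)*x - a*x^2}
FOC: (y - b) - 2a*x = 0 => x* = (y - b)/(2a)
x* = (3.5234 + 12)/(2*5) = 1.5523
f*(3.5234) = (y-b)^2/(4a) = (3.5234 + 12)^2/(4*5)
= 240.9759/20 = 12.0488


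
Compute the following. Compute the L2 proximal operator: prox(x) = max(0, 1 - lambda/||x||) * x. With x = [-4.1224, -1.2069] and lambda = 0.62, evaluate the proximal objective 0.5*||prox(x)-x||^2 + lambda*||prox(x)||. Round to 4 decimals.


Step 1: Compute ||x||.
||x|| = 4.2954
Step 2: Compute scaling factor.
scale = max(0, 1 - 0.62/4.2954) = 0.8557
Step 3: prox(x) = [-3.5274, -1.0327]
||prox(x)|| = 3.6754
Step 4: Proximal objective.
0.5*||prox-x||^2 = 0.1922
lambda*||prox|| = 2.2787
Total = 2.471


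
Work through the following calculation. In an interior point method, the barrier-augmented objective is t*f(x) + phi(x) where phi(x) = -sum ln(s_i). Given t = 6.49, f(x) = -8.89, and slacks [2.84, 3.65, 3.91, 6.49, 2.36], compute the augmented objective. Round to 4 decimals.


Step 1: Compute log-barrier.
ln values: [1.0438, 1.2947, 1.3635, 1.8703, 0.8587]
phi = -(1.0438 + 1.2947 + 1.3635 + 1.8703 + 0.8587) = -6.431
Step 2: Compute augmented objective.
t*f(x) = 6.49*-8.89 = -57.6961
Total = -57.6961 - 6.431 = -64.1271


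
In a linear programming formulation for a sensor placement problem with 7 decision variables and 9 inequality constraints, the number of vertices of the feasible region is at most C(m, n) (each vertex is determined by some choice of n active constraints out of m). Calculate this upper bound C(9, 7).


Each vertex corresponds to some choice of n active constraints out of m, so the number of vertices is at most C(m, n) = m! / (n!(m-n)!).
m = 9, n = 7
Numerator: 9 * 8 * 7 * 6 * 5 * 4 * 3
Denominator: 7! = 5040
C(9, 7) = 36


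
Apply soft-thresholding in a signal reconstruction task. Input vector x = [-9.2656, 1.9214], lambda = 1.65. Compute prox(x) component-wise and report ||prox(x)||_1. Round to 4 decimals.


Soft-thresholding with lambda = 1.65:
prox(-9.2656) = sign(-9.2656)*max(|-9.2656| - 1.65, 0) = -7.6156
prox(1.9214) = sign(1.9214)*max(|1.9214| - 1.65, 0) = 0.2714
prox(x) = [-7.6156, 0.2714]
||prox(x)||_1 = 7.6156 + 0.2714 = 7.887


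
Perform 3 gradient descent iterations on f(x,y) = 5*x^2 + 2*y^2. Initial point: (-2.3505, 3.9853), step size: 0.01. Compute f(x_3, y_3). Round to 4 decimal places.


Gradient descent on f(x,y) = 5*x^2 + 2*y^2.
Starting point: (-2.3505, 3.9853), alpha = 0.01
Step 1: grad_x = 2*5*-2.3505 = -23.505, grad_y = 2*2*3.9853 = 15.9412
  x_1 = -2.3505 - 0.01*-23.505 = -2.1155
  y_1 = 3.9853 - 0.01*15.9412 = 3.8259
Step 2: grad_x = 2*5*-2.1155 = -21.1545, grad_y = 2*2*3.8259 = 15.3036
  x_2 = -2.1155 - 0.01*-21.1545 = -1.9039
  y_2 = 3.8259 - 0.01*15.3036 = 3.6729
Step 3: grad_x = 2*5*-1.9039 = -19.0391, grad_y = 2*2*3.6729 = 14.6914
  x_3 = -1.9039 - 0.01*-19.0391 = -1.7135
  y_3 = 3.6729 - 0.01*14.6914 = 3.5259
f(-1.7135, 3.5259) = 5*(-1.7135)^2 + 2*3.5259^2 = 39.5451


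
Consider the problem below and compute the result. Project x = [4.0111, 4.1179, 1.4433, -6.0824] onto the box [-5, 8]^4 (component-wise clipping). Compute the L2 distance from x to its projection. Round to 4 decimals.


Project each component onto [-5, 8].
clip(4.0111) = 4.0111, clip(4.1179) = 4.1179, clip(1.4433) = 1.4433, clip(-6.0824) = -5.0
Projection = [4.0111, 4.1179, 1.4433, -5.0]
Squared diffs: [0.0, 0.0, 0.0, 1.1716]
Distance = sqrt(1.1716) = 1.0824


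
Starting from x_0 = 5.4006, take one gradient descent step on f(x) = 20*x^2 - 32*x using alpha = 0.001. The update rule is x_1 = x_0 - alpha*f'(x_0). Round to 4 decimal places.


We compute the gradient at x_0 and apply the update.
f'(x) = 40*x - 32
f'(5.4006) = 40*5.4006 - 32 = 184.024
x_1 = 5.4006 - 0.001*184.024 = 5.2166


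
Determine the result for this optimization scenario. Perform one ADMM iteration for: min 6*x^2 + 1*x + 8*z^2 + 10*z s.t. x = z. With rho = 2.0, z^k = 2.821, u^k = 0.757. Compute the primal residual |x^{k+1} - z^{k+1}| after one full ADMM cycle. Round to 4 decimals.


ADMM iteration with rho = 2.0, z^k = 2.821, u^k = 0.757
Step 1: x-update.
Minimize 6*x^2 + 1*x + (2.0/2)*(x - 2.821 + 0.757)^2
FOC: (2*6 + 2.0)*x = -1 + 2.0*(2.821 - 0.757)
x^{k+1} = 0.2234
Step 2: z-update.
Minimize 8*z^2 + 10*z + (2.0/2)*(0.2234 - z + 0.757)^2
FOC: (2*8 + 2.0)*z = -10 + 2.0*(0.2234 + 0.757)
z^{k+1} = -0.4466
Step 3: u-update.
u^{k+1} = 0.757 + 0.2234 + 0.4466 = 1.427
Step 4: Primal residual = |0.2234 + 0.4466| = 0.67


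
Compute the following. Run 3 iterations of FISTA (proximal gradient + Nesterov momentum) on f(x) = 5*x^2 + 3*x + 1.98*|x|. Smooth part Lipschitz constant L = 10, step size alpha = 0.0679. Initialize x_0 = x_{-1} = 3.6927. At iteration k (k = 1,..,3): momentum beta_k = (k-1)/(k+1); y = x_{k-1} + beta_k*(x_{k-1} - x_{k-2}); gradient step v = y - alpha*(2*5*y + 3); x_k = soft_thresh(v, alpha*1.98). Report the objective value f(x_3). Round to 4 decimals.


FISTA on f(x) = 5*x^2 + 3*x + 1.98*|x|
L = 10, alpha = 0.0679
Iteration 1: beta = 0.0, y = 3.6927 + 0.0*(3.6927 - 3.6927) = 3.6927
  grad(y) = 39.927, v = y - alpha*grad = 0.9817
  prox(v) = soft_thresh(0.9817, 0.1344) = 0.8472
Iteration 2: beta = 0.3333, y = 0.8472 + 0.3333*(0.8472 - 3.6927) = -0.1013
  grad(y) = 1.9872, v = y - alpha*grad = -0.2362
  prox(v) = soft_thresh(-0.2362, 0.1344) = -0.1018
Iteration 3: beta = 0.5, y = -0.1018 + 0.5*(-0.1018 - 0.8472) = -0.5763
  grad(y) = -2.7626, v = y - alpha*grad = -0.3887
  prox(v) = soft_thresh(-0.3887, 0.1344) = -0.2542
f(x_3) = 5*(-0.2542)^2 + 3*(-0.2542) + 1.98*|-0.2542| = 0.0639


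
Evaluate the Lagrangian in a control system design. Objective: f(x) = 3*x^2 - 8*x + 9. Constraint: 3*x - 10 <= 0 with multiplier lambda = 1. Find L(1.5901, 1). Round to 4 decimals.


Step 1: Evaluate f(x).
f(1.5901) = 3*1.5901^2 - 8*1.5901 + 9 = 3.8645
Step 2: Evaluate g(x).
g(1.5901) = 3*1.5901 - 10 = -5.2297
Step 3: Compute Lagrangian.
L = 3.8645 + 1*-5.2297 = -1.3652


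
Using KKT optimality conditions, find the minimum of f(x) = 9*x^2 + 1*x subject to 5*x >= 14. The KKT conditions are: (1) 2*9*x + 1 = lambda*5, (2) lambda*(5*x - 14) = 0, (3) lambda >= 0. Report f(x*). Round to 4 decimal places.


Step 1: Try lambda = 0 (constraint inactive).
x_unc = -1/(2*9) = -0.0556
Check: 5*-0.0556 = -0.278 < 14 -- violated!
Step 2: Constraint must be active: 5*x = 14
x* = 14/5 = 2.8
lambda = (2*9*2.8 + 1)/5 = 10.28
Step 3: Compute optimal value.
f(x*) = 9*2.8^2 + 1*2.8 = 73.36


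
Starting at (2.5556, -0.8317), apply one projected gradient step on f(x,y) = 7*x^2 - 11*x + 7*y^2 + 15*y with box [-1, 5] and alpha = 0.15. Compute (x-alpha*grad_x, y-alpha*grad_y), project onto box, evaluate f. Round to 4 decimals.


Step 1: Compute gradient at (2.5556, -0.8317).
grad_x = 2*7*2.5556 - 11 = 24.7784
grad_y = 2*7*-0.8317 + 15 = 3.3562
Step 2: Gradient step.
x_raw = 2.5556 - 0.15*24.7784 = -1.1612
y_raw = -0.8317 - 0.15*3.3562 = -1.3351
Step 3: Project onto [-1, 5].
x_proj = clip(-1.1612) = -1.0
y_proj = clip(-1.3351) = -1.0
Step 4: Evaluate f.
f(-1.0, -1.0) = 10.0


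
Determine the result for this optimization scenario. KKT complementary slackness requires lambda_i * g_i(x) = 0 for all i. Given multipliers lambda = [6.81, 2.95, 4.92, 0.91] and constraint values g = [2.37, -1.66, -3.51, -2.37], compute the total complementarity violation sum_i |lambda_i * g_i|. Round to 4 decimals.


KKT complementary slackness check:
lambda_1 * g_1 = 6.81 * 2.37 = 16.1397
lambda_2 * g_2 = 2.95 * -1.66 = -4.897
lambda_3 * g_3 = 4.92 * -3.51 = -17.2692
lambda_4 * g_4 = 0.91 * -2.37 = -2.1567
Total violation = 16.1397 + 4.897 + 17.2692 + 2.1567 = 40.4626


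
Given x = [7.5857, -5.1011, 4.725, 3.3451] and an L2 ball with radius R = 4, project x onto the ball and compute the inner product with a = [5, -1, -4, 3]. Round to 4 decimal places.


Step 1: Compute ||x|| (intermediates to 6 decimals).
||x|| = sqrt(7.5857^2 + (-5.1011)^2 + 4.725^2 + 3.3451^2) = 10.820323
Step 2: Project.
Since ||x|| > R, scale = R/||x|| = 4/10.820323 = 0.369675, proj(x) = scale * x
proj(x) = [2.804244, -1.885749, 1.746714, 1.2366]
Step 3: Dot product.
a^T * proj(x) = 5*2.804244 - 1*(-1.885749) - 4*1.746714 + 3*1.2366 = 12.6299


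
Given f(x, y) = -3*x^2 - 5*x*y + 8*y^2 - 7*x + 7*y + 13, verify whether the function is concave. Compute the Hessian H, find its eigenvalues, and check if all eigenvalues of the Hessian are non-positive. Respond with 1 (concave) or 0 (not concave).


The Hessian of f(x,y) = -3*x^2 - 5*x*y + 8*y^2 - 7*x + 7*y + 13 is:
H = [[-6, -5], [-5, 16]]
Trace = -6 + 16 = 10
Determinant = -6*16 - (-5)^2 = -121
Discriminant = (10)^2 - 4*-121 = 584.0
Eigenvalues: lambda_1 = -7.083, lambda_2 = 17.083
The function is not concave.

0


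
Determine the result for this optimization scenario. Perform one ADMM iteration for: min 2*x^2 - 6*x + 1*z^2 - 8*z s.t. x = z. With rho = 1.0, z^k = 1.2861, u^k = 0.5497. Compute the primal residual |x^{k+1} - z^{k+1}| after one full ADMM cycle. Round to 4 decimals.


ADMM iteration with rho = 1.0, z^k = 1.2861, u^k = 0.5497
Step 1: x-update.
Minimize 2*x^2 - 6*x + (1.0/2)*(x - 1.2861 + 0.5497)^2
FOC: (2*2 + 1.0)*x = 6 + 1.0*(1.2861 - 0.5497)
x^{k+1} = 1.3473
Step 2: z-update.
Minimize 1*z^2 - 8*z + (1.0/2)*(1.3473 - z + 0.5497)^2
FOC: (2*1 + 1.0)*z = 8 + 1.0*(1.3473 + 0.5497)
z^{k+1} = 3.299
Step 3: u-update.
u^{k+1} = 0.5497 + 1.3473 - 3.299 = -1.402
Step 4: Primal residual = |1.3473 - 3.299| = 1.9517


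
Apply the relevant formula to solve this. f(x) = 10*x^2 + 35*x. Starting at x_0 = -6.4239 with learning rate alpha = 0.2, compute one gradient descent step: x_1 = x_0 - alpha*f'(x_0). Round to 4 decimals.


We compute the gradient at x_0 and apply the update.
f'(x) = 20*x + 35
f'(-6.4239) = 20*-6.4239 + 35 = -93.478
x_1 = -6.4239 - 0.2*-93.478 = 12.2717


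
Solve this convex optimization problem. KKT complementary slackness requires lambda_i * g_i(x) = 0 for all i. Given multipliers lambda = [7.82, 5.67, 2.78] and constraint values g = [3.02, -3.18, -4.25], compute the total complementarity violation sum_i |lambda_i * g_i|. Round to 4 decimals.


KKT complementary slackness check:
lambda_1 * g_1 = 7.82 * 3.02 = 23.6164
lambda_2 * g_2 = 5.67 * -3.18 = -18.0306
lambda_3 * g_3 = 2.78 * -4.25 = -11.815
Total violation = 23.6164 + 18.0306 + 11.815 = 53.462


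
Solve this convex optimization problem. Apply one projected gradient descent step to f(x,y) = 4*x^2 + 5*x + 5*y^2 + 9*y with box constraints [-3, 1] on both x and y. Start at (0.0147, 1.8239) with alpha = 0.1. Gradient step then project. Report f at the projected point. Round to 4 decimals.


Step 1: Compute gradient at (0.0147, 1.8239).
grad_x = 2*4*0.0147 + 5 = 5.1176
grad_y = 2*5*1.8239 + 9 = 27.239
Step 2: Gradient step.
x_raw = 0.0147 - 0.1*5.1176 = -0.4971
y_raw = 1.8239 - 0.1*27.239 = -0.9
Step 3: Project onto [-3, 1].
x_proj = clip(-0.4971) = -0.4971
y_proj = clip(-0.9) = -0.9
Step 4: Evaluate f.
f(-0.4971, -0.9) = -5.547


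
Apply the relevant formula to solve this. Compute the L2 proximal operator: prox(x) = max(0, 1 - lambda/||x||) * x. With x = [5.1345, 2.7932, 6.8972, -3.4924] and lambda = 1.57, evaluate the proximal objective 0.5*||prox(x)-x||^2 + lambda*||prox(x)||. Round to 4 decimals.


Step 1: Compute ||x||.
||x|| = 9.6919
Step 2: Compute scaling factor.
scale = max(0, 1 - 1.57/9.6919) = 0.838
Step 3: prox(x) = [4.3028, 2.3407, 5.7799, -2.9267]
||prox(x)|| = 8.1219
Step 4: Proximal objective.
0.5*||prox-x||^2 = 1.2325
lambda*||prox|| = 12.7514
Total = 13.9839


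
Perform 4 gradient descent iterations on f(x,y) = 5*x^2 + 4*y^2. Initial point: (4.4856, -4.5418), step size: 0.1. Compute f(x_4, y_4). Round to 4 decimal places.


Gradient descent on f(x,y) = 5*x^2 + 4*y^2.
Starting point: (4.4856, -4.5418), alpha = 0.1
Step 1: grad_x = 2*5*4.4856 = 44.856, grad_y = 2*4*-4.5418 = -36.3344
  x_1 = 4.4856 - 0.1*44.856 = 0.0
  y_1 = -4.5418 - 0.1*-36.3344 = -0.9084
Step 2: grad_x = 2*5*0.0 = 0.0, grad_y = 2*4*-0.9084 = -7.2669
  x_2 = 0.0 - 0.1*0.0 = 0.0
  y_2 = -0.9084 - 0.1*-7.2669 = -0.1817
Step 3: grad_x = 2*5*0.0 = 0.0, grad_y = 2*4*-0.1817 = -1.4534
  x_3 = 0.0 - 0.1*0.0 = 0.0
  y_3 = -0.1817 - 0.1*-1.4534 = -0.0363
Step 4: grad_x = 2*5*0.0 = 0.0, grad_y = 2*4*-0.0363 = -0.2907
  x_4 = 0.0 - 0.1*0.0 = 0.0
  y_4 = -0.0363 - 0.1*-0.2907 = -0.0073
f(0.0, -0.0073) = 5*0.0^2 + 4*(-0.0073)^2 = 0.0002


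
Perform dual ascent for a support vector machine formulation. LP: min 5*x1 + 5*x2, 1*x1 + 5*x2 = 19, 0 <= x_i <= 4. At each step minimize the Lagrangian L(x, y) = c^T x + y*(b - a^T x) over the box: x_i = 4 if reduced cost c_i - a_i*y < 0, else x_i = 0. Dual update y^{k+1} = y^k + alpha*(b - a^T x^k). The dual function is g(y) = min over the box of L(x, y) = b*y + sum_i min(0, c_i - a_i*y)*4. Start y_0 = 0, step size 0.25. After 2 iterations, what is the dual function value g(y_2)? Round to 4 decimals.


Dual ascent for LP: min 5*x1 + 5*x2, 1*x1 + 5*x2 = 19, 0 <= x_i <= 4
Step 1: y^k = 0.0, reduced costs: (5.0, 5.0)
  x^k = (0.0, 0.0), subgradient = b - a^T x = 19.0
  y^{k+1} = 0.0 + 0.25*19.0 = 4.75
Step 2: y^k = 4.75, reduced costs: (0.25, -18.75)
  x^k = (0.0, 4.0), subgradient = b - a^T x = -1.0
  y^{k+1} = 4.75 + 0.25*-1.0 = 4.5
Dual objective at y_2 = 4.5: reduced costs (0.5, -17.5), box minimizer x = (0.0, 4.0)
g(y_2) = b*y + (c1 - a1*y)*x1 + (c2 - a2*y)*x2 = 19*4.5 + 0.5*0.0 + (-17.5)*4.0 = 85.5 + 0.0 - 70.0 = 15.5


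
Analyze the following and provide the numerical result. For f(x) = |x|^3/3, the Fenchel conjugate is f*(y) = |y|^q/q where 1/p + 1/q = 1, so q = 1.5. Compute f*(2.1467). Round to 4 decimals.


The conjugate exponent q satisfies 1/p + 1/q = 1.
p = 3, so q = 3/(3 - 1) = 1.5
|y|^q = 2.1467^1.5 = 3.1453
f*(2.1467) = 3.1453 / 1.5 = 2.0968


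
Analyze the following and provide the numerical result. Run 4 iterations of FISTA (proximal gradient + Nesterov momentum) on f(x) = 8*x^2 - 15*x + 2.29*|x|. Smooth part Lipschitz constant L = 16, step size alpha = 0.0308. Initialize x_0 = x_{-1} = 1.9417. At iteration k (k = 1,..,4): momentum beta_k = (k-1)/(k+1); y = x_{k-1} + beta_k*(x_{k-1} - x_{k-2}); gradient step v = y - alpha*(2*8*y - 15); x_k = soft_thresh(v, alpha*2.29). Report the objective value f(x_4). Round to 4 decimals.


FISTA on f(x) = 8*x^2 - 15*x + 2.29*|x|
L = 16, alpha = 0.0308
Iteration 1: beta = 0.0, y = 1.9417 + 0.0*(1.9417 - 1.9417) = 1.9417
  grad(y) = 16.0672, v = y - alpha*grad = 1.4468
  prox(v) = soft_thresh(1.4468, 0.0705) = 1.3763
Iteration 2: beta = 0.3333, y = 1.3763 + 0.3333*(1.3763 - 1.9417) = 1.1878
  grad(y) = 4.0053, v = y - alpha*grad = 1.0645
  prox(v) = soft_thresh(1.0645, 0.0705) = 0.9939
Iteration 3: beta = 0.5, y = 0.9939 + 0.5*(0.9939 - 1.3763) = 0.8028
  grad(y) = -2.1559, v = y - alpha*grad = 0.8692
  prox(v) = soft_thresh(0.8692, 0.0705) = 0.7986
Iteration 4: beta = 0.6, y = 0.7986 + 0.6*(0.7986 - 0.9939) = 0.6814
  grad(y) = -4.097, v = y - alpha*grad = 0.8076
  prox(v) = soft_thresh(0.8076, 0.0705) = 0.7371
f(x_4) = 8*0.7371^2 - 15*0.7371 + 2.29*|0.7371| = -5.022


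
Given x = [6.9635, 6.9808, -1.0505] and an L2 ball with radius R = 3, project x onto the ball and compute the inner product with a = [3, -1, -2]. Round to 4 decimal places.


Step 1: Compute ||x|| (intermediates to 6 decimals).
||x|| = sqrt(6.9635^2 + 6.9808^2 + (-1.0505)^2) = 9.915919
Step 2: Project.
Since ||x|| > R, scale = R/||x|| = 3/9.915919 = 0.302544, proj(x) = scale * x
proj(x) = [2.106765, 2.111999, -0.317822]
Step 3: Dot product.
a^T * proj(x) = 3*2.106765 - 1*2.111999 - 2*(-0.317822) = 4.8439


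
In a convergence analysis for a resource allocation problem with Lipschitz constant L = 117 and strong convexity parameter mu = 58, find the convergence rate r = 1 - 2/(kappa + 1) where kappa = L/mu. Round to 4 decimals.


Step 1: Compute the condition number.
kappa = L/mu = 117/58 = 2.0172
Step 2: Compute the convergence rate.
r = 1 - 2/(kappa + 1) = 1 - 2*mu/(L + mu) = (L - mu)/(L + mu) = 59/175 = 0.3371


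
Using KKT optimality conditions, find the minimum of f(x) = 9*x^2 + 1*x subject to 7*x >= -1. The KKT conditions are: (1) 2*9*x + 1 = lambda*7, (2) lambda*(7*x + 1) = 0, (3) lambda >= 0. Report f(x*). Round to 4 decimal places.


Step 1: Try lambda = 0 (constraint inactive).
Stationarity: 2*9*x + 1 = 0
x* = -1/(2*9) = -1/18 = -0.0556 (rounded; the exact value -1/18 is used below)
Check constraint: 7*-0.0556 = -0.3892 >= -1 -- satisfied.
Step 2: Compute optimal value.
f(x*) = 9*(-1/18)^2 + 1*(-1/18) = -0.0278


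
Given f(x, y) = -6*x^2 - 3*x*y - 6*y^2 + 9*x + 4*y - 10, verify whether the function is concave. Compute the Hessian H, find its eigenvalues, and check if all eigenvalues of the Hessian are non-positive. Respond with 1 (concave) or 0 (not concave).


The Hessian of f(x,y) = -6*x^2 - 3*x*y - 6*y^2 + 9*x + 4*y - 10 is:
H = [[-12, -3], [-3, -12]]
Trace = -12 - 12 = -24
Determinant = -12*-12 - (-3)^2 = 135
Discriminant = (-24)^2 - 4*135 = 36.0
Eigenvalues: lambda_1 = -15.0, lambda_2 = -9.0
The function is concave.

1


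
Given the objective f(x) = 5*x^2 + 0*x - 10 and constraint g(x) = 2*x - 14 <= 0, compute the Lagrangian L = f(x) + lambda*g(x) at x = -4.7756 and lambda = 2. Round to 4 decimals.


Step 1: Evaluate f(x).
f(-4.7756) = 5*(-4.7756)^2 + 0*(-4.7756) - 10 = 104.0318
Step 2: Evaluate g(x).
g(-4.7756) = 2*-4.7756 - 14 = -23.5512
Step 3: Compute Lagrangian.
L = 104.0318 + 2*-23.5512 = 56.9294


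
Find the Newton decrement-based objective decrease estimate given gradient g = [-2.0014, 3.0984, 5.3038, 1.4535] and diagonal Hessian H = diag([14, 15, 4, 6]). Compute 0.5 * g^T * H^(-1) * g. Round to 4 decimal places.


Step 1: H is diagonal, so H^(-1) * g = [-0.143, 0.2066, 1.326, 0.2423].
Step 2: g^T H^(-1) g = sum_i g_i^2 / H_ii
  = (-2.0014)^2/14 + (3.0984)^2/15 + (5.3038)^2/4 + (1.4535)^2/6
  = 0.2861 + 0.64 + 7.0326 + 0.3521 = 8.3108
Step 3: Objective decrease = 0.5 * g^T H^(-1) g = 4.1554


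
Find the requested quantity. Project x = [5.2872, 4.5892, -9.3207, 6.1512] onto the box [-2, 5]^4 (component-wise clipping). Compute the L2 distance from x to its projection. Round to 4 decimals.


Project each component onto [-2, 5].
clip(5.2872) = 5.0, clip(4.5892) = 4.5892, clip(-9.3207) = -2.0, clip(6.1512) = 5.0
Projection = [5.0, 4.5892, -2.0, 5.0]
Squared diffs: [0.0825, 0.0, 53.5926, 1.3253]
Distance = sqrt(55.0004) = 7.4162


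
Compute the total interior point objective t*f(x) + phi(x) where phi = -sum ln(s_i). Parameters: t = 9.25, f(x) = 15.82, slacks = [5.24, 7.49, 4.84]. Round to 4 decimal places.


Step 1: Compute log-barrier.
ln values: [1.6563, 2.0136, 1.5769]
phi = -(1.6563 + 2.0136 + 1.5769) = -5.2468
Step 2: Compute augmented objective.
t*f(x) = 9.25*15.82 = 146.335
Total = 146.335 - 5.2468 = 141.0882


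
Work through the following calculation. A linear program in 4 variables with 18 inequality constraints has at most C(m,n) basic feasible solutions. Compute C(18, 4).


Each vertex corresponds to some choice of n active constraints out of m, so the number of vertices is at most C(m, n) = m! / (n!(m-n)!).
m = 18, n = 4
Numerator: 18 * 17 * 16 * 15
Denominator: 4! = 24
C(18, 4) = 3060


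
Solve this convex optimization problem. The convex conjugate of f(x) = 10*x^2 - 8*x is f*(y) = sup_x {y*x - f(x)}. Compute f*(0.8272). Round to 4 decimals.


f*(y) = sup_x {y*x - a*x^2 - b*x} = sup_x {(y-b)*x - a*x^2}
FOC: (y - b) - 2a*x = 0 => x* = (y - b)/(2a)
x* = (0.8272 + 8)/(2*10) = 0.4414
f*(0.8272) = (y-b)^2/(4a) = (0.8272 + 8)^2/(4*10)
= 77.9195/40 = 1.948


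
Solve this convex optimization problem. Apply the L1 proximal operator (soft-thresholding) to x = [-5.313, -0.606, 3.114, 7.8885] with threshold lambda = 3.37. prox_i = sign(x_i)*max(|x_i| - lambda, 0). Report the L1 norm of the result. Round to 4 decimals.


Soft-thresholding with lambda = 3.37:
prox(-5.313) = sign(-5.313)*max(|-5.313| - 3.37, 0) = -1.943
prox(-0.606) = sign(-0.606)*max(|-0.606| - 3.37, 0) = 0.0
prox(3.114) = sign(3.114)*max(|3.114| - 3.37, 0) = 0.0
prox(7.8885) = sign(7.8885)*max(|7.8885| - 3.37, 0) = 4.5185
prox(x) = [-1.943, 0.0, 0.0, 4.5185]
||prox(x)||_1 = 1.943 + 0.0 + 0.0 + 4.5185 = 6.4615


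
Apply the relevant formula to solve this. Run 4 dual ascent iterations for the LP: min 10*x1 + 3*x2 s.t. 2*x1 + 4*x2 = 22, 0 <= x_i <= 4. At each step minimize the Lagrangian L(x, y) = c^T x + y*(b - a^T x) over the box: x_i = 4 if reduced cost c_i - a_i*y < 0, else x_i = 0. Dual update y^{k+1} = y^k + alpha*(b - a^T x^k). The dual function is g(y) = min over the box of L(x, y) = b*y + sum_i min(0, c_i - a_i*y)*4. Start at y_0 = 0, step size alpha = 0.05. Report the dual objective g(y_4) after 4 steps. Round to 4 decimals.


Dual ascent for LP: min 10*x1 + 3*x2, 2*x1 + 4*x2 = 22, 0 <= x_i <= 4
Step 1: y^k = 0.0, reduced costs: (10.0, 3.0)
  x^k = (0.0, 0.0), subgradient = b - a^T x = 22.0
  y^{k+1} = 0.0 + 0.05*22.0 = 1.1
Step 2: y^k = 1.1, reduced costs: (7.8, -1.4)
  x^k = (0.0, 4.0), subgradient = b - a^T x = 6.0
  y^{k+1} = 1.1 + 0.05*6.0 = 1.4
Step 3: y^k = 1.4, reduced costs: (7.2, -2.6)
  x^k = (0.0, 4.0), subgradient = b - a^T x = 6.0
  y^{k+1} = 1.4 + 0.05*6.0 = 1.7
Step 4: y^k = 1.7, reduced costs: (6.6, -3.8)
  x^k = (0.0, 4.0), subgradient = b - a^T x = 6.0
  y^{k+1} = 1.7 + 0.05*6.0 = 2.0
Dual objective at y_4 = 2.0: reduced costs (6.0, -5.0), box minimizer x = (0.0, 4.0)
g(y_4) = b*y + (c1 - a1*y)*x1 + (c2 - a2*y)*x2 = 22*2.0 + 6.0*0.0 + (-5.0)*4.0 = 44.0 + 0.0 - 20.0 = 24.0


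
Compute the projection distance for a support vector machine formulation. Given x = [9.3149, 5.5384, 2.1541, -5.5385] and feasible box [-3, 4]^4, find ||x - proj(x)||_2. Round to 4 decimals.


Project each component onto [-3, 4].
clip(9.3149) = 4.0, clip(5.5384) = 4.0, clip(2.1541) = 2.1541, clip(-5.5385) = -3.0
Projection = [4.0, 4.0, 2.1541, -3.0]
Squared diffs: [28.2482, 2.3667, 0.0, 6.444]
Distance = sqrt(37.0589) = 6.0876


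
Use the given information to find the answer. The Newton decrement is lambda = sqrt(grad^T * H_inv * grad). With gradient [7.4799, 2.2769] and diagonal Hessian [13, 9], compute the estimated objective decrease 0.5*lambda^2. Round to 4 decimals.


Step 1: H is diagonal, so H^(-1) * g = [0.5754, 0.253].
Step 2: g^T H^(-1) g = sum_i g_i^2 / H_ii
  = (7.4799)^2/13 + (2.2769)^2/9
  = 4.3038 + 0.576 = 4.8798
Step 3: Objective decrease = 0.5 * g^T H^(-1) g = 2.4399


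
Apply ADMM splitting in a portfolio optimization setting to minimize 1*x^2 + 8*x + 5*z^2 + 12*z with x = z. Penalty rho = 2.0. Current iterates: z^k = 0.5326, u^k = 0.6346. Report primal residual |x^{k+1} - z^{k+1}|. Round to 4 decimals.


ADMM iteration with rho = 2.0, z^k = 0.5326, u^k = 0.6346
Step 1: x-update.
Minimize 1*x^2 + 8*x + (2.0/2)*(x - 0.5326 + 0.6346)^2
FOC: (2*1 + 2.0)*x = -8 + 2.0*(0.5326 - 0.6346)
x^{k+1} = -2.051
Step 2: z-update.
Minimize 5*z^2 + 12*z + (2.0/2)*(-2.051 - z + 0.6346)^2
FOC: (2*5 + 2.0)*z = -12 + 2.0*(-2.051 + 0.6346)
z^{k+1} = -1.2361
Step 3: u-update.
u^{k+1} = 0.6346 - 2.051 + 1.2361 = -0.1803
Step 4: Primal residual = |-2.051 + 1.2361| = 0.8149


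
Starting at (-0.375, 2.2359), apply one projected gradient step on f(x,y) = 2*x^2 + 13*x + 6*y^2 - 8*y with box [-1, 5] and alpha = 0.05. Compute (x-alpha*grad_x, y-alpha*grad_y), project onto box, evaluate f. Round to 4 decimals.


Step 1: Compute gradient at (-0.375, 2.2359).
grad_x = 2*2*-0.375 + 13 = 11.5
grad_y = 2*6*2.2359 - 8 = 18.8308
Step 2: Gradient step.
x_raw = -0.375 - 0.05*11.5 = -0.95
y_raw = 2.2359 - 0.05*18.8308 = 1.2944
Step 3: Project onto [-1, 5].
x_proj = clip(-0.95) = -0.95
y_proj = clip(1.2944) = 1.2944
Step 4: Evaluate f.
f(-0.95, 1.2944) = -10.8477


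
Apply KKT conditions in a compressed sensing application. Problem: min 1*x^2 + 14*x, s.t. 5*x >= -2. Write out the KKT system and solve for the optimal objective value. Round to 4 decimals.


Step 1: Try lambda = 0 (constraint inactive).
x_unc = -14/(2*1) = -7.0
Check: 5*-7.0 = -35.0 < -2 -- violated!
Step 2: Constraint must be active: 5*x = -2
x* = -2/5 = -0.4
lambda = (2*1*(-0.4) + 14)/5 = 2.64
Step 3: Compute optimal value.
f(x*) = 1*(-0.4)^2 + 14*(-0.4) = -5.44


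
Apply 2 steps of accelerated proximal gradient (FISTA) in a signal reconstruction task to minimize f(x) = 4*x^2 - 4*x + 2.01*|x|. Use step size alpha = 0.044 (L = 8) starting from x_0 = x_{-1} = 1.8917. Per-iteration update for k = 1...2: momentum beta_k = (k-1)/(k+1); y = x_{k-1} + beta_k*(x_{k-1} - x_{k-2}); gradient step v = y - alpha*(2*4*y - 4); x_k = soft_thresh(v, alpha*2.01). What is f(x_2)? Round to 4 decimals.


FISTA on f(x) = 4*x^2 - 4*x + 2.01*|x|
L = 8, alpha = 0.044
Iteration 1: beta = 0.0, y = 1.8917 + 0.0*(1.8917 - 1.8917) = 1.8917
  grad(y) = 11.1336, v = y - alpha*grad = 1.4018
  prox(v) = soft_thresh(1.4018, 0.0884) = 1.3134
Iteration 2: beta = 0.3333, y = 1.3134 + 0.3333*(1.3134 - 1.8917) = 1.1206
  grad(y) = 4.9649, v = y - alpha*grad = 0.9022
  prox(v) = soft_thresh(0.9022, 0.0884) = 0.8137
f(x_2) = 4*0.8137^2 - 4*0.8137 + 2.01*|0.8137| = 1.0292


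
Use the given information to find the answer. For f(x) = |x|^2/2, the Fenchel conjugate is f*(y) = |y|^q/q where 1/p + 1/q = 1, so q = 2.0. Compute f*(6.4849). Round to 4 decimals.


The conjugate exponent q satisfies 1/p + 1/q = 1.
p = 2, so q = 2/(2 - 1) = 2.0
|y|^q = 6.4849^2.0 = 42.0539
f*(6.4849) = 42.0539 / 2.0 = 21.027


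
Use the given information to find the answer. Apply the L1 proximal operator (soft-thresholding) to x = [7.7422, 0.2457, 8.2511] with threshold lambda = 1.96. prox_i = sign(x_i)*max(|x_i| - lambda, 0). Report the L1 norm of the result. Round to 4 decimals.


Soft-thresholding with lambda = 1.96:
prox(7.7422) = sign(7.7422)*max(|7.7422| - 1.96, 0) = 5.7822
prox(0.2457) = sign(0.2457)*max(|0.2457| - 1.96, 0) = 0.0
prox(8.2511) = sign(8.2511)*max(|8.2511| - 1.96, 0) = 6.2911
prox(x) = [5.7822, 0.0, 6.2911]
||prox(x)||_1 = 5.7822 + 0.0 + 6.2911 = 12.0733


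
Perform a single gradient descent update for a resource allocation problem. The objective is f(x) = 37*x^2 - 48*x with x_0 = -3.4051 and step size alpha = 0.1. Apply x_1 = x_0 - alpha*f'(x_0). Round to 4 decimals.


We compute the gradient at x_0 and apply the update.
f'(x) = 74*x - 48
f'(-3.4051) = 74*-3.4051 - 48 = -299.9774
x_1 = -3.4051 - 0.1*-299.9774 = 26.5926


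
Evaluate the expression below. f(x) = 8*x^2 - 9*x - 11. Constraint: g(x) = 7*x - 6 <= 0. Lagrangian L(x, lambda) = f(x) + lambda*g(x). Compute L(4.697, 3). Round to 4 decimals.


Step 1: Evaluate f(x).
f(4.697) = 8*4.697^2 - 9*4.697 - 11 = 123.2215
Step 2: Evaluate g(x).
g(4.697) = 7*4.697 - 6 = 26.879
Step 3: Compute Lagrangian.
L = 123.2215 + 3*26.879 = 203.8585


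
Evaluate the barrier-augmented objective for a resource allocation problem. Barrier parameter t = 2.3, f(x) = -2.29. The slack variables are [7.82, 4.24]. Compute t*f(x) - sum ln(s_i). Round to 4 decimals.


Step 1: Compute log-barrier.
ln values: [2.0567, 1.4446]
phi = -(2.0567 + 1.4446) = -3.5012
Step 2: Compute augmented objective.
t*f(x) = 2.3*-2.29 = -5.267
Total = -5.267 - 3.5012 = -8.7682
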